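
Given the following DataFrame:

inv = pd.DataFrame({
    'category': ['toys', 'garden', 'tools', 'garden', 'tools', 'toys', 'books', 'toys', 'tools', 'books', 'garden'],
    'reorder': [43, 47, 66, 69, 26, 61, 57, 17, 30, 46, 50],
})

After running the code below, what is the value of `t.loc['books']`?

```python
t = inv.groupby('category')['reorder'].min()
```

group by category, min of reorder:
category
books     46
garden    47
tools     26
toys      17
Name: reorder, dtype: int64
So loc['books'] = 46.

46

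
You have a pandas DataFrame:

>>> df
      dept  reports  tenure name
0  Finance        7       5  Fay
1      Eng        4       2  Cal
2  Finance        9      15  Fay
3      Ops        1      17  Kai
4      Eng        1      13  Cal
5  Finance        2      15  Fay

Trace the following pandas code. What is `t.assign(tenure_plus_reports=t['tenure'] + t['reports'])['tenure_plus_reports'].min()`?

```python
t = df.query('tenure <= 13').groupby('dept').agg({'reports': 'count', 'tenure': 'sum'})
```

filter rows where tenure <= 13:
      dept  reports  tenure name
0  Finance        7       5  Fay
1      Eng        4       2  Cal
4      Eng        1      13  Cal
group by dept: count(reports), sum(tenure):
         reports  tenure
dept                    
Eng            2      15
Finance        1       5
add column tenure_plus_reports = t['tenure'] + t['reports']:
         reports  tenure  tenure_plus_reports
dept                                         
Eng            2      15                   17
Finance        1       5                    6
Finally, min of column 'tenure_plus_reports' = 6.

6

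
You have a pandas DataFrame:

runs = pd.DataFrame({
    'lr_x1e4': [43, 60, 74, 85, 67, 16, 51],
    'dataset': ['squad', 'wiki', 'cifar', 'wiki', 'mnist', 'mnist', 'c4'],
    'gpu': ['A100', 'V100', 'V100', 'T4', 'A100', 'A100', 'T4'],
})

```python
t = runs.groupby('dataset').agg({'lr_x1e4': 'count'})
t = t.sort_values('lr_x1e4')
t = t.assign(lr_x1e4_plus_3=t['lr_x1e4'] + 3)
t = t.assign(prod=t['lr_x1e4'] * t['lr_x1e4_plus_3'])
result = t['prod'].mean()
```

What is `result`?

6.4

group by dataset, count of lr_x1e4:
         lr_x1e4
dataset         
c4             1
cifar          1
mnist          2
squad          1
wiki           2
sort by lr_x1e4:
         lr_x1e4
dataset         
c4             1
cifar          1
squad          1
mnist          2
wiki           2
add column lr_x1e4_plus_3 = t['lr_x1e4'] + 3:
         lr_x1e4  lr_x1e4_plus_3
dataset                         
c4             1               4
cifar          1               4
squad          1               4
mnist          2               5
wiki           2               5
add column prod = t['lr_x1e4'] * t['lr_x1e4_plus_3']:
         lr_x1e4  lr_x1e4_plus_3  prod
dataset                               
c4             1               4     4
cifar          1               4     4
squad          1               4     4
mnist          2               5    10
wiki           2               5    10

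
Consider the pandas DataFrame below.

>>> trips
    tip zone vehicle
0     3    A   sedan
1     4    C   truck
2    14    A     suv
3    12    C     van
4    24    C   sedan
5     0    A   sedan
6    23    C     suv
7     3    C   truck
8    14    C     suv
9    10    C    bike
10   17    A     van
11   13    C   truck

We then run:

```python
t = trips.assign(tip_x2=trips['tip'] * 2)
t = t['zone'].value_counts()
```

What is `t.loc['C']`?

add column tip_x2 = trips['tip'] * 2:
    tip zone vehicle  tip_x2
0     3    A   sedan       6
1     4    C   truck       8
2    14    A     suv      28
3    12    C     van      24
4    24    C   sedan      48
5     0    A   sedan       0
6    23    C     suv      46
7     3    C   truck       6
8    14    C     suv      28
9    10    C    bike      20
10   17    A     van      34
11   13    C   truck      26
value_counts of zone:
zone
C    8
A    4
Name: count, dtype: int64
Then the value at index 'C': 8

8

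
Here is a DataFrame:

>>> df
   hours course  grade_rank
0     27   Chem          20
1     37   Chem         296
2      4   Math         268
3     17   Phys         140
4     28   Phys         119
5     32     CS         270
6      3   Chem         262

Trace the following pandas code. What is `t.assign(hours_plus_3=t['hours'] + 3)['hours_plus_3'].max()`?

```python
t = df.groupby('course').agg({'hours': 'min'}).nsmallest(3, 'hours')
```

group by course, min of hours:
        hours
course       
CS         32
Chem        3
Math        4
Phys       17
take 3 rows with smallest hours:
        hours
course       
Chem        3
Math        4
Phys       17
add column hours_plus_3 = t['hours'] + 3:
        hours  hours_plus_3
course                     
Chem        3             6
Math        4             7
Phys       17            20
Reading off the max of column 'hours_plus_3', we get 20.

20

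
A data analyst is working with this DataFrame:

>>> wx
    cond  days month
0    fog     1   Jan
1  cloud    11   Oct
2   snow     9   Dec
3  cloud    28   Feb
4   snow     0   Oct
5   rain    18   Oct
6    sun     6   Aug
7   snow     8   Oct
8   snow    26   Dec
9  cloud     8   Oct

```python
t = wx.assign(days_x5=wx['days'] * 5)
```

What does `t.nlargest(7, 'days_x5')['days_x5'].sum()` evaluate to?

add column days_x5 = wx['days'] * 5:
    cond  days month  days_x5
0    fog     1   Jan        5
1  cloud    11   Oct       55
2   snow     9   Dec       45
3  cloud    28   Feb      140
4   snow     0   Oct        0
5   rain    18   Oct       90
6    sun     6   Aug       30
7   snow     8   Oct       40
8   snow    26   Dec      130
9  cloud     8   Oct       40
take 7 rows with largest days_x5:
    cond  days month  days_x5
3  cloud    28   Feb      140
8   snow    26   Dec      130
5   rain    18   Oct       90
1  cloud    11   Oct       55
2   snow     9   Dec       45
7   snow     8   Oct       40
9  cloud     8   Oct       40
Then the sum of column 'days_x5': 540

540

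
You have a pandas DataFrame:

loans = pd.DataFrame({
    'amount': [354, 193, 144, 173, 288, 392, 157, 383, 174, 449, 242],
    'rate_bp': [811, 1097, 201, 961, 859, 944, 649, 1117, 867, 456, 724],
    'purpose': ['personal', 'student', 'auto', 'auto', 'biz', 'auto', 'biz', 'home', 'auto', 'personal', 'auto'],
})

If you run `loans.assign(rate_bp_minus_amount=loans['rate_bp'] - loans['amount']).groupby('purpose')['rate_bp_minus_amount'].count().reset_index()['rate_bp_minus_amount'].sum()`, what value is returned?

11

add column rate_bp_minus_amount = loans['rate_bp'] - loans['amount']:
    amount  rate_bp   purpose  rate_bp_minus_amount
0      354      811  personal                   457
1      193     1097   student                   904
2      144      201      auto                    57
3      173      961      auto                   788
4      288      859       biz                   571
5      392      944      auto                   552
6      157      649       biz                   492
7      383     1117      home                   734
8      174      867      auto                   693
9      449      456  personal                     7
10     242      724      auto                   482
group by purpose, count of rate_bp_minus_amount:
purpose
auto        5
biz         2
home        1
personal    2
student     1
Name: rate_bp_minus_amount, dtype: int64
reset_index():
    purpose  rate_bp_minus_amount
0      auto                     5
1       biz                     2
2      home                     1
3  personal                     2
4   student                     1
Finally, sum of column 'rate_bp_minus_amount' = 11.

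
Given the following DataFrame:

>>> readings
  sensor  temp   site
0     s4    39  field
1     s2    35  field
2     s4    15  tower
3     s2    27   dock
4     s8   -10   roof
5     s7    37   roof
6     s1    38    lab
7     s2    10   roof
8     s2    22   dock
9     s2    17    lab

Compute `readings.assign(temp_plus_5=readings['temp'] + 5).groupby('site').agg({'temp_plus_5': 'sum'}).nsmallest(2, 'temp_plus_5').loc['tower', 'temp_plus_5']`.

add column temp_plus_5 = readings['temp'] + 5:
  sensor  temp   site  temp_plus_5
0     s4    39  field           44
1     s2    35  field           40
2     s4    15  tower           20
3     s2    27   dock           32
4     s8   -10   roof           -5
5     s7    37   roof           42
6     s1    38    lab           43
7     s2    10   roof           15
8     s2    22   dock           27
9     s2    17    lab           22
group by site, sum of temp_plus_5:
       temp_plus_5
site              
dock            59
field           84
lab             65
roof            52
tower           20
take 2 rows with smallest temp_plus_5:
       temp_plus_5
site              
tower           20
roof            52
Taking the value at row 'tower', column 'temp_plus_5' gives 20.

20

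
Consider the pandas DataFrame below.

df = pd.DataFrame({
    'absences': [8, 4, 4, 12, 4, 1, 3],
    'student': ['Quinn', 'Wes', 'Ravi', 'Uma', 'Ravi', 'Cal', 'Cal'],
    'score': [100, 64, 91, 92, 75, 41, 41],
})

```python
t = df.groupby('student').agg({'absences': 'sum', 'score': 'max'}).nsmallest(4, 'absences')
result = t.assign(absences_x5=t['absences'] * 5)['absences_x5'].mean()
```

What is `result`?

group by student: sum(absences), max(score):
         absences  score
student                 
Cal             4     41
Quinn           8    100
Ravi            8     91
Uma            12     92
Wes             4     64
take 4 rows with smallest absences:
         absences  score
student                 
Cal             4     41
Wes             4     64
Quinn           8    100
Ravi            8     91
add column absences_x5 = t['absences'] * 5:
         absences  score  absences_x5
student                              
Cal             4     41           20
Wes             4     64           20
Quinn           8    100           40
Ravi            8     91           40
The mean of column 'absences_x5' is 30.0.

30.0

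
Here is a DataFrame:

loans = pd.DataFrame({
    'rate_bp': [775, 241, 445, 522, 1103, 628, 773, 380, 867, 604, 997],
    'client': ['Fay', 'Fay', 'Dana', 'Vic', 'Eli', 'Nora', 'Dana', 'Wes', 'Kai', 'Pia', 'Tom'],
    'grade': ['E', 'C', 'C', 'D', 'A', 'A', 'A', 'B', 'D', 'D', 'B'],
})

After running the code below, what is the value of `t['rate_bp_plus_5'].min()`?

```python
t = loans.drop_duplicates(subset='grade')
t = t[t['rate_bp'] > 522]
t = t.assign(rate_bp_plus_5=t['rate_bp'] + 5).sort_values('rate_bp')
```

drop duplicate grade (keep=first):
   rate_bp client grade
0      775    Fay     E
1      241    Fay     C
3      522    Vic     D
4     1103    Eli     A
7      380    Wes     B
filter rows where rate_bp > 522:
   rate_bp client grade
0      775    Fay     E
4     1103    Eli     A
add column rate_bp_plus_5 = t['rate_bp'] + 5:
   rate_bp client grade  rate_bp_plus_5
0      775    Fay     E             780
4     1103    Eli     A            1108
sort by rate_bp:
   rate_bp client grade  rate_bp_plus_5
0      775    Fay     E             780
4     1103    Eli     A            1108
Then the min of column 'rate_bp_plus_5': 780

780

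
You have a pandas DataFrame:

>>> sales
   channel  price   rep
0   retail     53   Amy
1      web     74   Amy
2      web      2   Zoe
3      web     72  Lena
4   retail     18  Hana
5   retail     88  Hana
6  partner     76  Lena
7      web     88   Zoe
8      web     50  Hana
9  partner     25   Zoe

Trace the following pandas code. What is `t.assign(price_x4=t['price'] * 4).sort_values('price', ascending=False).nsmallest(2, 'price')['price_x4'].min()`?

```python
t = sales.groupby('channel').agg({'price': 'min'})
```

group by channel, min of price:
         price
channel       
partner     25
retail      18
web          2
add column price_x4 = t['price'] * 4:
         price  price_x4
channel                 
partner     25       100
retail      18        72
web          2         8
sort by price descending:
         price  price_x4
channel                 
partner     25       100
retail      18        72
web          2         8
take 2 rows with smallest price:
         price  price_x4
channel                 
web          2         8
retail      18        72
Hence 8.

8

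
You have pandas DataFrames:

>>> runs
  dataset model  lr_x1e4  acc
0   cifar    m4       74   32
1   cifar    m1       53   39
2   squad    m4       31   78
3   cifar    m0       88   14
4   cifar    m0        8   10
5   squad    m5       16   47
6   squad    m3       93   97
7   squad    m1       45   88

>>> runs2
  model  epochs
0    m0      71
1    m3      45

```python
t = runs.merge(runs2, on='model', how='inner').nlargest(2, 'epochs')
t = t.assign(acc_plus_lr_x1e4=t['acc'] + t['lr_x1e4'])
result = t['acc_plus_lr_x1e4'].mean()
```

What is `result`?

60.0

merge on 'model' (how='inner') → 3 rows:
  dataset model  lr_x1e4  acc  epochs
0   cifar    m0       88   14      71
1   cifar    m0        8   10      71
2   squad    m3       93   97      45
take 2 rows with largest epochs:
  dataset model  lr_x1e4  acc  epochs
0   cifar    m0       88   14      71
1   cifar    m0        8   10      71
add column acc_plus_lr_x1e4 = t['acc'] + t['lr_x1e4']:
  dataset model  lr_x1e4  acc  epochs  acc_plus_lr_x1e4
0   cifar    m0       88   14      71               102
1   cifar    m0        8   10      71                18
mean of column 'acc_plus_lr_x1e4' → 60.0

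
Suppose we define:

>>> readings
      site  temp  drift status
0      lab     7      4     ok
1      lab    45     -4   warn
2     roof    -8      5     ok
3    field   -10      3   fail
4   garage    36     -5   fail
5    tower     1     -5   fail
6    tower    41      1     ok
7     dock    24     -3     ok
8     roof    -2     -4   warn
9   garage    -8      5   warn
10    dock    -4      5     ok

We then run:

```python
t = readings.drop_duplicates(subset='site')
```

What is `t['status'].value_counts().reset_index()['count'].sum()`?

drop duplicate site (keep=first):
     site  temp  drift status
0     lab     7      4     ok
2    roof    -8      5     ok
3   field   -10      3   fail
4  garage    36     -5   fail
5   tower     1     -5   fail
7    dock    24     -3     ok
value_counts of status:
status
ok      3
fail    3
Name: count, dtype: int64
reset_index():
  status  count
0     ok      3
1   fail      3

6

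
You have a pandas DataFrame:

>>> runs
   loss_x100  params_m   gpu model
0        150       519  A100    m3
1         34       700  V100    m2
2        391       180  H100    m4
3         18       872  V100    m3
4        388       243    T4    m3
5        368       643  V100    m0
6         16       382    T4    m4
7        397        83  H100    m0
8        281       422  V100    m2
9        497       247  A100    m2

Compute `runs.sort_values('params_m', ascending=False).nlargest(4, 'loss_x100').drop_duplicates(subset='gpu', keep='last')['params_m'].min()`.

sort by params_m descending:
   loss_x100  params_m   gpu model
3         18       872  V100    m3
1         34       700  V100    m2
5        368       643  V100    m0
0        150       519  A100    m3
8        281       422  V100    m2
6         16       382    T4    m4
9        497       247  A100    m2
4        388       243    T4    m3
2        391       180  H100    m4
7        397        83  H100    m0
take 4 rows with largest loss_x100:
   loss_x100  params_m   gpu model
9        497       247  A100    m2
7        397        83  H100    m0
2        391       180  H100    m4
4        388       243    T4    m3
drop duplicate gpu (keep=last):
   loss_x100  params_m   gpu model
9        497       247  A100    m2
2        391       180  H100    m4
4        388       243    T4    m3

180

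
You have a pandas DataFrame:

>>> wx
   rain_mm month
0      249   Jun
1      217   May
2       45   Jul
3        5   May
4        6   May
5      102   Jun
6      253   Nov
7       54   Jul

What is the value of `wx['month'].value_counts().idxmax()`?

value_counts of month:
month
May    3
Jun    2
Jul    2
Nov    1
Name: count, dtype: int64
The label with the largest value is May.

May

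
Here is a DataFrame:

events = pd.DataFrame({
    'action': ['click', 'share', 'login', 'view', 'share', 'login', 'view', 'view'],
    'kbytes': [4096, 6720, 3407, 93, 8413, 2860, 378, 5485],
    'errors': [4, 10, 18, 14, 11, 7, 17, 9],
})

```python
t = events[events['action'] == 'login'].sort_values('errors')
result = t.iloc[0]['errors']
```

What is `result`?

7

filter rows where action == 'login':
  action  kbytes  errors
2  login    3407      18
5  login    2860       7
sort by errors:
  action  kbytes  errors
5  login    2860       7
2  login    3407      18
Then the value at position 0, column 'errors': 7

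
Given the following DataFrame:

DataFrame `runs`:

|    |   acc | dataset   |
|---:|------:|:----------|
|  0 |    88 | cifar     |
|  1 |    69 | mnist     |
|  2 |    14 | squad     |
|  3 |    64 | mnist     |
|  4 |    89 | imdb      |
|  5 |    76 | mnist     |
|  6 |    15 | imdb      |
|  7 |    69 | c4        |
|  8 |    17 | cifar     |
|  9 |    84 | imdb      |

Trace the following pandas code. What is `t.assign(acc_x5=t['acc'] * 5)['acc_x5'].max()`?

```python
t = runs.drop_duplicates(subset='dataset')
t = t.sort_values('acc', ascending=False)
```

445

drop duplicate dataset (keep=first):
   acc dataset
0   88   cifar
1   69   mnist
2   14   squad
4   89    imdb
7   69      c4
sort by acc descending:
   acc dataset
4   89    imdb
0   88   cifar
1   69   mnist
7   69      c4
2   14   squad
add column acc_x5 = t['acc'] * 5:
   acc dataset  acc_x5
4   89    imdb     445
0   88   cifar     440
1   69   mnist     345
7   69      c4     345
2   14   squad      70
Finally, max of column 'acc_x5' = 445.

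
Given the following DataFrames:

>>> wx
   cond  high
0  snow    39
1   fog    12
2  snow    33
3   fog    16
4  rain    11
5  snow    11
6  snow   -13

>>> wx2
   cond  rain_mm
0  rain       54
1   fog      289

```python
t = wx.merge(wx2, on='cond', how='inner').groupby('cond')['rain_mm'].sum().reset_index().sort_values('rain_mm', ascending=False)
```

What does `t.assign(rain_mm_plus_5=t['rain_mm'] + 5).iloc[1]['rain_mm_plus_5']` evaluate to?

59

merge on 'cond' (how='inner') → 3 rows:
   cond  high  rain_mm
0   fog    12      289
1   fog    16      289
2  rain    11       54
group by cond, sum of rain_mm:
cond
fog     578
rain     54
Name: rain_mm, dtype: int64
reset_index():
   cond  rain_mm
0   fog      578
1  rain       54
sort by rain_mm descending:
   cond  rain_mm
0   fog      578
1  rain       54
add column rain_mm_plus_5 = t['rain_mm'] + 5:
   cond  rain_mm  rain_mm_plus_5
0   fog      578             583
1  rain       54              59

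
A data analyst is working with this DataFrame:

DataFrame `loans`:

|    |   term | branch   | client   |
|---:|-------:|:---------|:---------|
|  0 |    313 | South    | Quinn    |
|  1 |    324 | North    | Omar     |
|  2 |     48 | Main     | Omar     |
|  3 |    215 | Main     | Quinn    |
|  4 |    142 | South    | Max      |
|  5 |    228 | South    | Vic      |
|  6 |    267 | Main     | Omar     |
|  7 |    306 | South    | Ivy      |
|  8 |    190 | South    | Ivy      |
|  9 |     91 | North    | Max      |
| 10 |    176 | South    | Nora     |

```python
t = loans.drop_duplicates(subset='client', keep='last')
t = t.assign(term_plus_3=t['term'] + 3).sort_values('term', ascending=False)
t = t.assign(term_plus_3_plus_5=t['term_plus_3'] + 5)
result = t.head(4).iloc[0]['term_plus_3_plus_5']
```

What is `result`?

drop duplicate client (keep=last):
    term branch client
3    215   Main  Quinn
5    228  South    Vic
6    267   Main   Omar
8    190  South    Ivy
9     91  North    Max
10   176  South   Nora
add column term_plus_3 = t['term'] + 3:
    term branch client  term_plus_3
3    215   Main  Quinn          218
5    228  South    Vic          231
6    267   Main   Omar          270
8    190  South    Ivy          193
9     91  North    Max           94
10   176  South   Nora          179
sort by term descending:
    term branch client  term_plus_3
6    267   Main   Omar          270
5    228  South    Vic          231
3    215   Main  Quinn          218
8    190  South    Ivy          193
10   176  South   Nora          179
9     91  North    Max           94
add column term_plus_3_plus_5 = t['term_plus_3'] + 5:
    term branch client  term_plus_3  term_plus_3_plus_5
6    267   Main   Omar          270                 275
5    228  South    Vic          231                 236
3    215   Main  Quinn          218                 223
8    190  South    Ivy          193                 198
10   176  South   Nora          179                 184
9     91  North    Max           94                  99
take first 4 rows:
   term branch client  term_plus_3  term_plus_3_plus_5
6   267   Main   Omar          270                 275
5   228  South    Vic          231                 236
3   215   Main  Quinn          218                 223
8   190  South    Ivy          193                 198
Finally, value at position 0, column 'term_plus_3_plus_5' = 275.

275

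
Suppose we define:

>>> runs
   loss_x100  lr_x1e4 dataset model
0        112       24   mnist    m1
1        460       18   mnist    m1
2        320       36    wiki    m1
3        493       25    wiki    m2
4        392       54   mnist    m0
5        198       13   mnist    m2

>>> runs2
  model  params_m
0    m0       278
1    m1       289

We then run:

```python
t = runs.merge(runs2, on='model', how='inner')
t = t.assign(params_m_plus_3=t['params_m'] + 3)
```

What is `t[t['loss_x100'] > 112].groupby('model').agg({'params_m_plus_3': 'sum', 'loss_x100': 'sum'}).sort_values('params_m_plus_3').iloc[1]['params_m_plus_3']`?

584

merge on 'model' (how='inner') → 4 rows:
   loss_x100  lr_x1e4 dataset model  params_m
0        112       24   mnist    m1       289
1        460       18   mnist    m1       289
2        320       36    wiki    m1       289
3        392       54   mnist    m0       278
add column params_m_plus_3 = t['params_m'] + 3:
   loss_x100  lr_x1e4 dataset model  params_m  params_m_plus_3
0        112       24   mnist    m1       289              292
1        460       18   mnist    m1       289              292
2        320       36    wiki    m1       289              292
3        392       54   mnist    m0       278              281
filter rows where loss_x100 > 112:
   loss_x100  lr_x1e4 dataset model  params_m  params_m_plus_3
1        460       18   mnist    m1       289              292
2        320       36    wiki    m1       289              292
3        392       54   mnist    m0       278              281
group by model: sum(params_m_plus_3), sum(loss_x100):
       params_m_plus_3  loss_x100
model                            
m0                 281        392
m1                 584        780
sort by params_m_plus_3:
       params_m_plus_3  loss_x100
model                            
m0                 281        392
m1                 584        780
Reading off the value at position 1, column 'params_m_plus_3', we get 584.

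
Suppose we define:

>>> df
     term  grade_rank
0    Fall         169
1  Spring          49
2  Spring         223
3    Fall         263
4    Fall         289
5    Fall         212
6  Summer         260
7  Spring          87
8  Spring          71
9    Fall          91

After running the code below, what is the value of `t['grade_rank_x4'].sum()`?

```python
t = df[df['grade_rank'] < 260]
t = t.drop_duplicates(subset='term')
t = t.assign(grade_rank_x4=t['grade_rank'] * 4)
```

filter rows where grade_rank < 260:
     term  grade_rank
0    Fall         169
1  Spring          49
2  Spring         223
5    Fall         212
7  Spring          87
8  Spring          71
9    Fall          91
drop duplicate term (keep=first):
     term  grade_rank
0    Fall         169
1  Spring          49
add column grade_rank_x4 = t['grade_rank'] * 4:
     term  grade_rank  grade_rank_x4
0    Fall         169            676
1  Spring          49            196
Then the sum of column 'grade_rank_x4': 872

872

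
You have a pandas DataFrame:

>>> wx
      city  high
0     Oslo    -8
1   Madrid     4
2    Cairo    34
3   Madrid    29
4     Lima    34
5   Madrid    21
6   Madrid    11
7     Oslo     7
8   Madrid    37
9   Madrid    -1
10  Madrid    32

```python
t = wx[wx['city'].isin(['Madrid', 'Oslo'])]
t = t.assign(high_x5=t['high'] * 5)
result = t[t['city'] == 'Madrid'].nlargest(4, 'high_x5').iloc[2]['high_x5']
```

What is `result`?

filter rows where city in ['Madrid', 'Oslo']:
      city  high
0     Oslo    -8
1   Madrid     4
3   Madrid    29
5   Madrid    21
6   Madrid    11
7     Oslo     7
8   Madrid    37
9   Madrid    -1
10  Madrid    32
add column high_x5 = t['high'] * 5:
      city  high  high_x5
0     Oslo    -8      -40
1   Madrid     4       20
3   Madrid    29      145
5   Madrid    21      105
6   Madrid    11       55
7     Oslo     7       35
8   Madrid    37      185
9   Madrid    -1       -5
10  Madrid    32      160
filter rows where city == 'Madrid':
      city  high  high_x5
1   Madrid     4       20
3   Madrid    29      145
5   Madrid    21      105
6   Madrid    11       55
8   Madrid    37      185
9   Madrid    -1       -5
10  Madrid    32      160
take 4 rows with largest high_x5:
      city  high  high_x5
8   Madrid    37      185
10  Madrid    32      160
3   Madrid    29      145
5   Madrid    21      105
value at position 2, column 'high_x5' → 145

145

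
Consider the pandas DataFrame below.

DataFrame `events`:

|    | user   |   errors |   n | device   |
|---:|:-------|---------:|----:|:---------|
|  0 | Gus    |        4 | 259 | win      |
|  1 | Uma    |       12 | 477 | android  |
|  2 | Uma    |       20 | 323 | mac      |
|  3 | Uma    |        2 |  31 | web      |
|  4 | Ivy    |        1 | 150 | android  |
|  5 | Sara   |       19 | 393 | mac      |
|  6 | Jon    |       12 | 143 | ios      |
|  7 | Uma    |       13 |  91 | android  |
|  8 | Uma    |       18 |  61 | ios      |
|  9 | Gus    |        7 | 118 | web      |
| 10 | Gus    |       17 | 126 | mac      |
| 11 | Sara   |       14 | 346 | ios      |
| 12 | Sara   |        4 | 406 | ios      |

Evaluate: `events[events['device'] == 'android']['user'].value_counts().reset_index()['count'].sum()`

filter rows where device == 'android':
  user  errors    n   device
1  Uma      12  477  android
4  Ivy       1  150  android
7  Uma      13   91  android
value_counts of user:
user
Uma    2
Ivy    1
Name: count, dtype: int64
reset_index():
  user  count
0  Uma      2
1  Ivy      1

3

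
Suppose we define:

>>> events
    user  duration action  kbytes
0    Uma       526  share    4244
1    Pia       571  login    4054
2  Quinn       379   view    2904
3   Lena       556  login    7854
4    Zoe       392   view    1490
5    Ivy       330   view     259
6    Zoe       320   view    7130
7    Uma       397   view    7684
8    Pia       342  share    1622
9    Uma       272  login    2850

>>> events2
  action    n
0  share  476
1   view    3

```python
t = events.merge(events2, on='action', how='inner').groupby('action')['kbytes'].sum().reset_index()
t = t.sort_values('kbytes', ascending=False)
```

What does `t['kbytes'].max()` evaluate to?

19467

merge on 'action' (how='inner') → 7 rows:
    user  duration action  kbytes    n
0    Uma       526  share    4244  476
1  Quinn       379   view    2904    3
2    Zoe       392   view    1490    3
3    Ivy       330   view     259    3
4    Zoe       320   view    7130    3
5    Uma       397   view    7684    3
6    Pia       342  share    1622  476
group by action, sum of kbytes:
action
share     5866
view     19467
Name: kbytes, dtype: int64
reset_index():
  action  kbytes
0  share    5866
1   view   19467
sort by kbytes descending:
  action  kbytes
1   view   19467
0  share    5866
max of column 'kbytes' → 19467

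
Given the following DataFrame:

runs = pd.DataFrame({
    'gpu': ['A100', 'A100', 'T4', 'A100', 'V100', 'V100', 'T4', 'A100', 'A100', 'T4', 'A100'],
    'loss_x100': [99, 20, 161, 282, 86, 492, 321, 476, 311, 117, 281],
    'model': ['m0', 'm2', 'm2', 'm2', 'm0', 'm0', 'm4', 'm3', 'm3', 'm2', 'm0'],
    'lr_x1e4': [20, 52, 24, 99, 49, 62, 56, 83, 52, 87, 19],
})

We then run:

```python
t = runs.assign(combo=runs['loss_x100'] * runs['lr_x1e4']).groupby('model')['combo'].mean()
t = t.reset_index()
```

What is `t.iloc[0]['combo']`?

10509.25

add column combo = runs['loss_x100'] * runs['lr_x1e4']:
     gpu  loss_x100 model  lr_x1e4  combo
0   A100         99    m0       20   1980
1   A100         20    m2       52   1040
2     T4        161    m2       24   3864
3   A100        282    m2       99  27918
4   V100         86    m0       49   4214
5   V100        492    m0       62  30504
6     T4        321    m4       56  17976
7   A100        476    m3       83  39508
8   A100        311    m3       52  16172
9     T4        117    m2       87  10179
10  A100        281    m0       19   5339
group by model, mean of combo:
model
m0    10509.25
m2    10750.25
m3    27840.00
m4    17976.00
Name: combo, dtype: float64
reset_index():
  model     combo
0    m0  10509.25
1    m2  10750.25
2    m3  27840.00
3    m4  17976.00
Finally, value at position 0, column 'combo' = 10509.25.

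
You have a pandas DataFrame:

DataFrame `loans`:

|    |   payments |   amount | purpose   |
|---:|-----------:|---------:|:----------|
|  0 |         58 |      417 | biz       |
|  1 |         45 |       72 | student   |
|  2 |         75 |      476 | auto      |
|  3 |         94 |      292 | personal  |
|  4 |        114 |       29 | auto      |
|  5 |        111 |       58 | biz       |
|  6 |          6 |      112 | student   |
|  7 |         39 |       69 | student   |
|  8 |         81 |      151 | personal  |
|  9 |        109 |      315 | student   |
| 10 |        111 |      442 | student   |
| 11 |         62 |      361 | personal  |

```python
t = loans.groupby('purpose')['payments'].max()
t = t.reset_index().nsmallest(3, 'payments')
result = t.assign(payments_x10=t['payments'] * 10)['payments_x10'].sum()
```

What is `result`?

3160

group by purpose, max of payments:
purpose
auto        114
biz         111
personal     94
student     111
Name: payments, dtype: int64
reset_index():
    purpose  payments
0      auto       114
1       biz       111
2  personal        94
3   student       111
take 3 rows with smallest payments:
    purpose  payments
2  personal        94
1       biz       111
3   student       111
add column payments_x10 = t['payments'] * 10:
    purpose  payments  payments_x10
2  personal        94           940
1       biz       111          1110
3   student       111          1110
Then the sum of column 'payments_x10': 3160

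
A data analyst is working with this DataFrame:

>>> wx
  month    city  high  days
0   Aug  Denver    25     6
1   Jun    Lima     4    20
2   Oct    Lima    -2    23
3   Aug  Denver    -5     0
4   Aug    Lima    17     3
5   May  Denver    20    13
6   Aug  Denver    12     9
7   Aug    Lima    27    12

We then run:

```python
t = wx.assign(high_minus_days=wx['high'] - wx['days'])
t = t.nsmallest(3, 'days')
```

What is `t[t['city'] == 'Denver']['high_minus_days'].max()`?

19

add column high_minus_days = wx['high'] - wx['days']:
  month    city  high  days  high_minus_days
0   Aug  Denver    25     6               19
1   Jun    Lima     4    20              -16
2   Oct    Lima    -2    23              -25
3   Aug  Denver    -5     0               -5
4   Aug    Lima    17     3               14
5   May  Denver    20    13                7
6   Aug  Denver    12     9                3
7   Aug    Lima    27    12               15
take 3 rows with smallest days:
  month    city  high  days  high_minus_days
3   Aug  Denver    -5     0               -5
4   Aug    Lima    17     3               14
0   Aug  Denver    25     6               19
filter rows where city == 'Denver':
  month    city  high  days  high_minus_days
3   Aug  Denver    -5     0               -5
0   Aug  Denver    25     6               19
The max of column 'high_minus_days' is 19.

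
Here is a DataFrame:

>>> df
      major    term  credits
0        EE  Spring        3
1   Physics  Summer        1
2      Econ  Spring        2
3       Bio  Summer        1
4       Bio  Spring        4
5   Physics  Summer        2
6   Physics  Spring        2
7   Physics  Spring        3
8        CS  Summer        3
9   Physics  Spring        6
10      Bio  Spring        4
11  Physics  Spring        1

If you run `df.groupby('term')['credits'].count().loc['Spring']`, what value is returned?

group by term, count of credits:
term
Spring    8
Summer    4
Name: credits, dtype: int64
So loc['Spring'] = 8.

8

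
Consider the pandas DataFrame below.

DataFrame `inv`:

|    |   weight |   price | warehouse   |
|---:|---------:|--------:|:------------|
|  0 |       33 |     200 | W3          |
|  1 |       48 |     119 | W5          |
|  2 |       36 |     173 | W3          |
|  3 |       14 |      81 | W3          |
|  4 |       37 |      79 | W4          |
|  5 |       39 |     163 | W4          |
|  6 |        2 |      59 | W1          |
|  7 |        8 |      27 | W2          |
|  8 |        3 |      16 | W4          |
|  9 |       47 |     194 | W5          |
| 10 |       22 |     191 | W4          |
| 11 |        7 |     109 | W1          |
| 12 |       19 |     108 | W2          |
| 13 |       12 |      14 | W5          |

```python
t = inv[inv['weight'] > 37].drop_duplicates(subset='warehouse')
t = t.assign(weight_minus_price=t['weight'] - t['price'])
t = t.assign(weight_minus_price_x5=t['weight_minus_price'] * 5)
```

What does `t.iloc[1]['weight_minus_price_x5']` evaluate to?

-620

filter rows where weight > 37:
   weight  price warehouse
1      48    119        W5
5      39    163        W4
9      47    194        W5
drop duplicate warehouse (keep=first):
   weight  price warehouse
1      48    119        W5
5      39    163        W4
add column weight_minus_price = t['weight'] - t['price']:
   weight  price warehouse  weight_minus_price
1      48    119        W5                 -71
5      39    163        W4                -124
add column weight_minus_price_x5 = t['weight_minus_price'] * 5:
   weight  price warehouse  weight_minus_price  weight_minus_price_x5
1      48    119        W5                 -71                   -355
5      39    163        W4                -124                   -620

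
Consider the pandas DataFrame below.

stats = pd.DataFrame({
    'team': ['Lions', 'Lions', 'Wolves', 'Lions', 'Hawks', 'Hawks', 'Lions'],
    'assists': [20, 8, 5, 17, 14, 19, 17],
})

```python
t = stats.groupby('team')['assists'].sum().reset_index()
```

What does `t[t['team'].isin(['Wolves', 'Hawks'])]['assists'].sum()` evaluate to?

38

group by team, sum of assists:
team
Hawks     33
Lions     62
Wolves     5
Name: assists, dtype: int64
reset_index():
     team  assists
0   Hawks       33
1   Lions       62
2  Wolves        5
filter rows where team in ['Wolves', 'Hawks']:
     team  assists
0   Hawks       33
2  Wolves        5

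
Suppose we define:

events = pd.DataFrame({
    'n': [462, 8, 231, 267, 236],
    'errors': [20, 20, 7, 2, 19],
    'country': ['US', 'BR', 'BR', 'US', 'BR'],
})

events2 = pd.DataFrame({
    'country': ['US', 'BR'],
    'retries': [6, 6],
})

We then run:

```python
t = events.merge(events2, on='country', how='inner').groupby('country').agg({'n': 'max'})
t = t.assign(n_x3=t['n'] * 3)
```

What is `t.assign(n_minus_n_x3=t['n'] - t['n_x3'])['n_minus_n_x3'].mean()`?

-698.0

merge on 'country' (how='inner') → 5 rows:
     n  errors country  retries
0  462      20      US        6
1    8      20      BR        6
2  231       7      BR        6
3  267       2      US        6
4  236      19      BR        6
group by country, max of n:
           n
country     
BR       236
US       462
add column n_x3 = t['n'] * 3:
           n  n_x3
country           
BR       236   708
US       462  1386
add column n_minus_n_x3 = t['n'] - t['n_x3']:
           n  n_x3  n_minus_n_x3
country                         
BR       236   708          -472
US       462  1386          -924
Reading off the mean of column 'n_minus_n_x3', we get -698.0.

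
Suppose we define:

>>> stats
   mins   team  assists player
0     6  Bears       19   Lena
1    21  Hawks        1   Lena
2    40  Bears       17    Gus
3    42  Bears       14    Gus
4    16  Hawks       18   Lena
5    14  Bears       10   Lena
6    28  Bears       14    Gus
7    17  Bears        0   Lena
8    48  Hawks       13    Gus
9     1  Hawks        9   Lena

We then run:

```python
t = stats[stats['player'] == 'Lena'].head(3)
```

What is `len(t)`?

3

filter rows where player == 'Lena':
   mins   team  assists player
0     6  Bears       19   Lena
1    21  Hawks        1   Lena
4    16  Hawks       18   Lena
5    14  Bears       10   Lena
7    17  Bears        0   Lena
9     1  Hawks        9   Lena
take first 3 rows:
   mins   team  assists player
0     6  Bears       19   Lena
1    21  Hawks        1   Lena
4    16  Hawks       18   Lena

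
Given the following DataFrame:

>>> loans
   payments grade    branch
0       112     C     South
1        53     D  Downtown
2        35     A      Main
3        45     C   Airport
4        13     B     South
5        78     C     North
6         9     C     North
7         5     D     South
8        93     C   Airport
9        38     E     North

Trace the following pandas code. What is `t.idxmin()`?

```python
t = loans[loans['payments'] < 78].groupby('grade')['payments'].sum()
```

filter rows where payments < 78:
   payments grade    branch
1        53     D  Downtown
2        35     A      Main
3        45     C   Airport
4        13     B     South
6         9     C     North
7         5     D     South
9        38     E     North
group by grade, sum of payments:
grade
A    35
B    13
C    54
D    58
E    38
Name: payments, dtype: int64
label with the smallest value → B

B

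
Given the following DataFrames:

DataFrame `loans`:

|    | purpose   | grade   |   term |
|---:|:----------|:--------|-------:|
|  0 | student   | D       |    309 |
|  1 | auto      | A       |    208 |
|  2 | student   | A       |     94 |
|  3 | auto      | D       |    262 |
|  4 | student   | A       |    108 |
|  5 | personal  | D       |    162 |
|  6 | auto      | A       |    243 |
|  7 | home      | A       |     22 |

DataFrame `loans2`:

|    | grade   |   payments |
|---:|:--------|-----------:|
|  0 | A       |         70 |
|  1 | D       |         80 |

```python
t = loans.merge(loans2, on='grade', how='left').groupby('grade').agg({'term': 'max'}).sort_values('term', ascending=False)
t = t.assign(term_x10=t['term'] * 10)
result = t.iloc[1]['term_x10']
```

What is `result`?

merge on 'grade' (how='left') → 8 rows:
    purpose grade  term  payments
0   student     D   309        80
1      auto     A   208        70
2   student     A    94        70
3      auto     D   262        80
4   student     A   108        70
5  personal     D   162        80
6      auto     A   243        70
7      home     A    22        70
group by grade, max of term:
       term
grade      
A       243
D       309
sort by term descending:
       term
grade      
D       309
A       243
add column term_x10 = t['term'] * 10:
       term  term_x10
grade                
D       309      3090
A       243      2430
The value at position 1, column 'term_x10' is 2430.

2430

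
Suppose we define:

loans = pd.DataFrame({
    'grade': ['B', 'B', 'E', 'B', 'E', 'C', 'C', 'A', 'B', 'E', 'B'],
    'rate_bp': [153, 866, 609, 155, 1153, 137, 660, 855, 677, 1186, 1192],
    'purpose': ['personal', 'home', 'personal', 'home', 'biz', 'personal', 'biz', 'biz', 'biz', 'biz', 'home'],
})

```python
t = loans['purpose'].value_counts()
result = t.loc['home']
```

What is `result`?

3

value_counts of purpose:
purpose
biz         5
personal    3
home        3
Name: count, dtype: int64
The value at index 'home' is 3.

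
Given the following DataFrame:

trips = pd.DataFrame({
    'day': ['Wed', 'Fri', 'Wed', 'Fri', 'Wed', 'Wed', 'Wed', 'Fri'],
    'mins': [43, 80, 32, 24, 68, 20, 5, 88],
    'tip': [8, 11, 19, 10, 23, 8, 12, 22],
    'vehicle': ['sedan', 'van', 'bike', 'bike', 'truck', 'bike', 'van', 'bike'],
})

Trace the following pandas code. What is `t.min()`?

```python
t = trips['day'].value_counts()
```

value_counts of day:
day
Wed    5
Fri    3
Name: count, dtype: int64
Hence 3.

3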